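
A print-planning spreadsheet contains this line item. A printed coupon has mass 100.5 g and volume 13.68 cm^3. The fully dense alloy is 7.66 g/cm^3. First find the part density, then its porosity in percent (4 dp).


rho_part = 100.5 / 13.68 = 7.34649123 g/cm^3
Porosity = (1 - 7.34649123/7.66)*100 = 4.0928 %


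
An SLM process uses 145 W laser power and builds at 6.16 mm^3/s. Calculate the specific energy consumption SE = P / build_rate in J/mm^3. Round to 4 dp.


SE = 145 / 6.16 = 23.539 J/mm^3


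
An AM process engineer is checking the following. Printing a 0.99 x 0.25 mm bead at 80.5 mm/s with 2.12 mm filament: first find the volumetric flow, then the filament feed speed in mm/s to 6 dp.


Q = 0.99 * 0.25 * 80.5 = 19.92375 mm^3/s
A_fil = pi*(2.12/2)^2 = 3.52989351 mm^2
v_feed = 19.92375 / 3.52989351 = 5.644292 mm/s


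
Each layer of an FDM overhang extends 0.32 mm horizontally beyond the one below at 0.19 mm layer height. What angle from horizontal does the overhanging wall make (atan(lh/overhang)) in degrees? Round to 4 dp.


angle = atan(0.19/0.32) = 30.6997 degrees


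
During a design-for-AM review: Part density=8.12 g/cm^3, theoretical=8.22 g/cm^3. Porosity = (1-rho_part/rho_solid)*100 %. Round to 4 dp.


Porosity = (1-8.12/8.22)*100 = 1.2165 %


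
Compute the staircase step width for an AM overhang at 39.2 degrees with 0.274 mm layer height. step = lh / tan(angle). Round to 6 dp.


step = 0.274 / tan(39.2) = 0.335957 mm


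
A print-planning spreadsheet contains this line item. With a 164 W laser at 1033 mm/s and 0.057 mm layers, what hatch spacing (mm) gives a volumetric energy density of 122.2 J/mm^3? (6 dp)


h = 164 / (122.2*1033*0.057) = 0.022793 mm


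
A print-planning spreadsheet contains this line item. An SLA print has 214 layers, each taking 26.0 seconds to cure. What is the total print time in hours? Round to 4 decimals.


t = 214 * 26.0 / 3600 = 1.5456 hrs


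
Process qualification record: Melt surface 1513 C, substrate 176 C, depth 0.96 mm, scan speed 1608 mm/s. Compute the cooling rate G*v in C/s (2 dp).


G = (1513-176)/0.96 = 1392.70833333 C/mm
CR = 1392.70833333 * 1608 = 2239475.0 C/s


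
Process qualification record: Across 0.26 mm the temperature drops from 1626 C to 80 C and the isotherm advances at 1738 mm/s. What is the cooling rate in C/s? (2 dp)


G = (1626-80)/0.26 = 5946.15384615 C/mm
CR = 5946.15384615 * 1738 = 10334415.38 C/s


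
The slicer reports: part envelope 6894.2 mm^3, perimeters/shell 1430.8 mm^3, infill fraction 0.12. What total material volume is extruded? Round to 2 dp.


V_infill = (6894.2 - 1430.8) * 0.12 = 655.61
V_total = 1430.8 + 655.61 = 2086.41 mm^3


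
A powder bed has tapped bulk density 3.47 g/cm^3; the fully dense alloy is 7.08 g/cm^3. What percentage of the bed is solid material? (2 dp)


Packing = (3.47/7.08)*100 = 49.01 %


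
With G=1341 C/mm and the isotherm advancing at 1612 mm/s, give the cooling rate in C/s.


CR = 1341 * 1612 = 2161692 C/s


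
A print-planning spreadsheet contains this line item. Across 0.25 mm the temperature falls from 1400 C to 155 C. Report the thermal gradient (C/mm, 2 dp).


G = (1400-155)/0.25 = 4980.0 C/mm


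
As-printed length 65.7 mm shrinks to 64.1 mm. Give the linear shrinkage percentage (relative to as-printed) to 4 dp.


Shrinkage = ((65.7-64.1)/65.7)*100 = 2.4353 %


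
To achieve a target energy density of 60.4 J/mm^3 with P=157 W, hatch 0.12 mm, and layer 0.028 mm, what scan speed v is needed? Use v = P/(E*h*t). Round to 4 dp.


v = 157 / (60.4*0.12*0.028) = 773.6124 mm/s


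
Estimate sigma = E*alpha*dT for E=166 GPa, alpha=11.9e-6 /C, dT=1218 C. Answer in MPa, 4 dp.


sigma = 166*1000 * 11.9e-6 * 1218 = 2406.0372 MPa


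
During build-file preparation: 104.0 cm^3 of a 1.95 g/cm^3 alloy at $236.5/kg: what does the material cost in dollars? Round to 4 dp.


Mass = 104.0*1.95/1000 = 0.2028 kg
Cost = 0.2028 * 236.5 = 47.9622 $


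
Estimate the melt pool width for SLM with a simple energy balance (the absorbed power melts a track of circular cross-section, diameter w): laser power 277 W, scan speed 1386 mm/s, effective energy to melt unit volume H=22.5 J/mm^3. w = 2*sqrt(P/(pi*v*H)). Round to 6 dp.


w = 2*sqrt(277/(pi*1386*22.5)) = 0.106346 mm


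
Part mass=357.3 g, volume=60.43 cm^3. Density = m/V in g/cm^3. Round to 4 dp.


rho = 357.3 / 60.43 = 5.9126 g/cm^3


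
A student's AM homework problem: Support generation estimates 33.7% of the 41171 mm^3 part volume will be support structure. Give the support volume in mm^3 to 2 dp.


V_support = 41171 * 0.337 = 13874.63 mm^3


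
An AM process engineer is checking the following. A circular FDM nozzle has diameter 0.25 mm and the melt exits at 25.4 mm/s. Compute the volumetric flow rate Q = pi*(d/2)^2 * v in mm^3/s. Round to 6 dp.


A = pi*(0.25/2)^2 = 0.04908739 mm^2
Q = 0.04908739 * 25.4 = 1.24682 mm^3/s


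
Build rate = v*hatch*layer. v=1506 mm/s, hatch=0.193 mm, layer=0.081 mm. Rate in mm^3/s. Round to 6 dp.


Rate = 1506 * 0.193 * 0.081 = 23.543298 mm^3/s


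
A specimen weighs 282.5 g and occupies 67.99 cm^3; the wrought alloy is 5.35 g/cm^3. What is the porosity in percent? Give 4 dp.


rho_part = 282.5 / 67.99 = 4.1550228 g/cm^3
Porosity = (1 - 4.1550228/5.35)*100 = 22.336 %


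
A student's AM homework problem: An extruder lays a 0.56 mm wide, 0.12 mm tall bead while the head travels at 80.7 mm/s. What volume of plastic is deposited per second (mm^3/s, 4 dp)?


Rate = 0.56 * 0.12 * 80.7 = 5.423 mm^3/s


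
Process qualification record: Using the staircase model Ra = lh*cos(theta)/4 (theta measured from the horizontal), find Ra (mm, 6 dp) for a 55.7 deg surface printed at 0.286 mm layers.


Ra = 0.286 * cos(55.7) / 4 = 0.040292 mm


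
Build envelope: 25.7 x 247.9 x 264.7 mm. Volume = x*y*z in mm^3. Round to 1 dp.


V = 25.7 * 247.9 * 264.7 = 1686411.6 mm^3


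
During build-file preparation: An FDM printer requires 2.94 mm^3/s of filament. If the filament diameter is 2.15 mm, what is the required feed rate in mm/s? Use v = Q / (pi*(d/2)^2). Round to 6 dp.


A = pi*(2.15/2)^2 = 3.630503
v = 2.94 / 3.630503 = 0.809805 mm/s


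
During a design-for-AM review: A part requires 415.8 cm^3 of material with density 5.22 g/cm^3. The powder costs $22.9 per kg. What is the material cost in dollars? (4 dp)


Mass = 415.8*5.22/1000 = 2.170476 kg
Cost = 2.170476 * 22.9 = 49.7039 $


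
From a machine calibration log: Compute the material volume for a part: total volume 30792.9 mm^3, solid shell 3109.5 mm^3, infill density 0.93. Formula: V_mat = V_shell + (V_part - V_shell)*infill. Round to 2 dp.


V_infill = (30792.9 - 3109.5) * 0.93 = 25745.56
V_total = 3109.5 + 25745.56 = 28855.06 mm^3


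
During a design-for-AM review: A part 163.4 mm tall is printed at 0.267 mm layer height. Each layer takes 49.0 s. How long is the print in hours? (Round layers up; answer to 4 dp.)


Layers = ceil(163.4/0.267) = 612
t = 612 * 49.0 / 3600 = 8.33 hrs


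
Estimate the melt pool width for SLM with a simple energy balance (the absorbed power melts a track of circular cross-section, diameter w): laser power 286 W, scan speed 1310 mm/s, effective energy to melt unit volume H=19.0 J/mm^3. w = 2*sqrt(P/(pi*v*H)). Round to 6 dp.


w = 2*sqrt(286/(pi*1310*19.0)) = 0.120956 mm


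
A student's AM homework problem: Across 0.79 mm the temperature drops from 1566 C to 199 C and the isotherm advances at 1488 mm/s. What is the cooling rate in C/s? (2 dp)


G = (1566-199)/0.79 = 1730.37974684 C/mm
CR = 1730.37974684 * 1488 = 2574805.06 C/s


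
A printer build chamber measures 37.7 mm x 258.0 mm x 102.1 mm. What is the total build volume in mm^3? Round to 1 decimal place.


V = 37.7 * 258.0 * 102.1 = 993085.9 mm^3


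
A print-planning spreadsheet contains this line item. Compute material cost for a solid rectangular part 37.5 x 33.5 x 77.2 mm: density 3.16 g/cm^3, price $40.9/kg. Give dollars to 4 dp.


V = 37.5 * 33.5 * 77.2 = 96982.5 mm^3 = 96.9825 cm^3
Mass = 96.9825 * 3.16 / 1000 = 0.3064647 kg
Cost = 0.3064647 * 40.9 = 12.5344 $


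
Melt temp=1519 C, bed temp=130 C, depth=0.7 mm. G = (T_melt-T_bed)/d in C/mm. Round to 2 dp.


G = (1519-130)/0.7 = 1984.29 C/mm


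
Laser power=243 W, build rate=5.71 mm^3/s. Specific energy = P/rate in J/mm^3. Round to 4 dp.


SE = 243 / 5.71 = 42.5569 J/mm^3


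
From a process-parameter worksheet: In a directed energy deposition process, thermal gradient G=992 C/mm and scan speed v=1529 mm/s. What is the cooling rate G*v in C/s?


CR = 992 * 1529 = 1516768 C/s


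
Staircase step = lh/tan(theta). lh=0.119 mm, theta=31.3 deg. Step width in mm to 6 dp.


step = 0.119 / tan(31.3) = 0.195721 mm


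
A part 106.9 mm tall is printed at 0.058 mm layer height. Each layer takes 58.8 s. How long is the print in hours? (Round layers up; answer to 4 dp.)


Layers = ceil(106.9/0.058) = 1844
t = 1844 * 58.8 / 3600 = 30.1187 hrs


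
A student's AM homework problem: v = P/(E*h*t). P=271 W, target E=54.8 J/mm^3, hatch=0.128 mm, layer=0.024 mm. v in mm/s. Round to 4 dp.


v = 271 / (54.8*0.128*0.024) = 1609.7837 mm/s


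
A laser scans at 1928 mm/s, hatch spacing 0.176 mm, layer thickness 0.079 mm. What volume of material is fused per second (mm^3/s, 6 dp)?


Rate = 1928 * 0.176 * 0.079 = 26.806912 mm^3/s


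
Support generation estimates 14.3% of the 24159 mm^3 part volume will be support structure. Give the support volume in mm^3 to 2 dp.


V_support = 24159 * 0.143 = 3454.74 mm^3


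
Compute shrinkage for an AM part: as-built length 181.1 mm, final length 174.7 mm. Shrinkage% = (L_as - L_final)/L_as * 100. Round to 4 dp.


Shrinkage = ((181.1-174.7)/181.1)*100 = 3.534 %


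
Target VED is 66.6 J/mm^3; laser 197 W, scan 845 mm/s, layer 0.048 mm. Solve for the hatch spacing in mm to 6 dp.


h = 197 / (66.6*845*0.048) = 0.072928 mm


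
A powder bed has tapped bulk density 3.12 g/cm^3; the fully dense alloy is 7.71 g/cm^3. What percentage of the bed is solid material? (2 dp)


Packing = (3.12/7.71)*100 = 40.47 %


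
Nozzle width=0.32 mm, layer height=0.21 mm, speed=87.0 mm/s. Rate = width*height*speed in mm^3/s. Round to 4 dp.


Rate = 0.32 * 0.21 * 87.0 = 5.8464 mm^3/s


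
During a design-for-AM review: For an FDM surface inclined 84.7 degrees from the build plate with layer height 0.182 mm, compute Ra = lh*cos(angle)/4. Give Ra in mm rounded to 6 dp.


Ra = 0.182 * cos(84.7) / 4 = 0.004203 mm


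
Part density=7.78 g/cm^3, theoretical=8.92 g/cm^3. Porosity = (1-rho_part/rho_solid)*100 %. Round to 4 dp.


Porosity = (1-7.78/8.92)*100 = 12.7803 %


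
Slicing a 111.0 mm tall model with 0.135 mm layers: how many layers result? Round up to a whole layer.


Layers = ceil(111.0/0.135) = 823


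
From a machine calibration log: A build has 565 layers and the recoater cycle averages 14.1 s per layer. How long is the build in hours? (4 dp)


t = 565 * 14.1 / 3600 = 2.2129 hrs


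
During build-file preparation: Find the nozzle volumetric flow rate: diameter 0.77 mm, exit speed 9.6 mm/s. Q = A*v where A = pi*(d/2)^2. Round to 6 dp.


A = pi*(0.77/2)^2 = 0.46566257 mm^2
Q = 0.46566257 * 9.6 = 4.470361 mm^3/s


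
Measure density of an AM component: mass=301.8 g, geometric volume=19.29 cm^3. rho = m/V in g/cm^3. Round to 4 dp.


rho = 301.8 / 19.29 = 15.6454 g/cm^3


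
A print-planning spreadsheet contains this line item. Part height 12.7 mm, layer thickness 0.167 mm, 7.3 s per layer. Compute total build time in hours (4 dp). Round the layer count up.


Layers = ceil(12.7/0.167) = 77
t = 77 * 7.3 / 3600 = 0.1561 hrs


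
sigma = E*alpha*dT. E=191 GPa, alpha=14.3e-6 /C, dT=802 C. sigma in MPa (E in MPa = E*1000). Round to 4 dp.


sigma = 191*1000 * 14.3e-6 * 802 = 2190.5026 MPa


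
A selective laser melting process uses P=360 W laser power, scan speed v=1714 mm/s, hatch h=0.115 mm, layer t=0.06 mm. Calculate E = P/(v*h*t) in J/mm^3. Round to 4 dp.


E = 360 / (1714*0.115*0.06) = 30.4399 J/mm^3


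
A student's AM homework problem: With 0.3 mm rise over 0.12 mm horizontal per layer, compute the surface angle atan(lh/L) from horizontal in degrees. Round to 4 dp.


angle = atan(0.3/0.12) = 68.1986 degrees


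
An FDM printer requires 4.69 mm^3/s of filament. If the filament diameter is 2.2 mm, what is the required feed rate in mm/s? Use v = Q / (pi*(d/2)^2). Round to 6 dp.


A = pi*(2.2/2)^2 = 3.801327
v = 4.69 / 3.801327 = 1.23378 mm/s


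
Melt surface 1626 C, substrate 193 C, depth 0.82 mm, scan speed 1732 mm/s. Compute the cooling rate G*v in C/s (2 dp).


G = (1626-193)/0.82 = 1747.56097561 C/mm
CR = 1747.56097561 * 1732 = 3026775.61 C/s


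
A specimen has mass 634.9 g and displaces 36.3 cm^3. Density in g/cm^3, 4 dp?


rho = 634.9 / 36.3 = 17.4904 g/cm^3


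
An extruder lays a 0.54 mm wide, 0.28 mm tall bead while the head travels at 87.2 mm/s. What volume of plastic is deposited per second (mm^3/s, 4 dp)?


Rate = 0.54 * 0.28 * 87.2 = 13.1846 mm^3/s


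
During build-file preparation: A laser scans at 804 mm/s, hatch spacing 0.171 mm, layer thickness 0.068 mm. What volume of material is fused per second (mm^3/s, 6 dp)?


Rate = 804 * 0.171 * 0.068 = 9.348912 mm^3/s


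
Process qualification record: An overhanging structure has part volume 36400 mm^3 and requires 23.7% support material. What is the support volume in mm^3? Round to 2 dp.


V_support = 36400 * 0.237 = 8626.8 mm^3


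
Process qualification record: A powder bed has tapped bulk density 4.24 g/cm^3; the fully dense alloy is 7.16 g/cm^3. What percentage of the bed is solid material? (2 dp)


Packing = (4.24/7.16)*100 = 59.22 %


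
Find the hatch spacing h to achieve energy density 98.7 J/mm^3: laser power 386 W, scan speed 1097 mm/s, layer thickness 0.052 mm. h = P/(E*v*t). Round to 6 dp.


h = 386 / (98.7*1097*0.052) = 0.068558 mm


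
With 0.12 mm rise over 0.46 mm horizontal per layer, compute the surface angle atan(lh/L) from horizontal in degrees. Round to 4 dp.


angle = atan(0.12/0.46) = 14.6209 degrees


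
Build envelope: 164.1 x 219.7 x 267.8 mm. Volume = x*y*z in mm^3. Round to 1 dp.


V = 164.1 * 219.7 * 267.8 = 9654931.8 mm^3


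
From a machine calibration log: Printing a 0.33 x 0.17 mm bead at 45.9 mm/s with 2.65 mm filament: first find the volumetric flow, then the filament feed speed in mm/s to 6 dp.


Q = 0.33 * 0.17 * 45.9 = 2.57499 mm^3/s
A_fil = pi*(2.65/2)^2 = 5.5154586 mm^2
v_feed = 2.57499 / 5.5154586 = 0.466868 mm/s


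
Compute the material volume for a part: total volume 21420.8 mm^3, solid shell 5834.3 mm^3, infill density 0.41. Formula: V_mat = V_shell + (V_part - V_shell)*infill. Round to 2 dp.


V_infill = (21420.8 - 5834.3) * 0.41 = 6390.47
V_total = 5834.3 + 6390.47 = 12224.77 mm^3


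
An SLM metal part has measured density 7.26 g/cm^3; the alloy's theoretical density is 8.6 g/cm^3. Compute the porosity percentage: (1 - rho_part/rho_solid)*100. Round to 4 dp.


Porosity = (1-7.26/8.6)*100 = 15.5814 %


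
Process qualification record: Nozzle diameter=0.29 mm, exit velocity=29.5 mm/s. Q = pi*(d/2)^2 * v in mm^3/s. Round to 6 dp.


A = pi*(0.29/2)^2 = 0.06605199 mm^2
Q = 0.06605199 * 29.5 = 1.948534 mm^3/s


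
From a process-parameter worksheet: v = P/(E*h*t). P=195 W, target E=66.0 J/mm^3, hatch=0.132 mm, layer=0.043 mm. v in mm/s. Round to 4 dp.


v = 195 / (66.0*0.132*0.043) = 520.533 mm/s


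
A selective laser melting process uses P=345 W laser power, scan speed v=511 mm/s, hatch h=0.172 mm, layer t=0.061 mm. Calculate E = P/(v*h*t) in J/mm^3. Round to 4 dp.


E = 345 / (511*0.172*0.061) = 64.3487 J/mm^3


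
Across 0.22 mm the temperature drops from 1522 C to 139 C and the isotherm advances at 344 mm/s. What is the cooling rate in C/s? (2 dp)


G = (1522-139)/0.22 = 6286.36363636 C/mm
CR = 6286.36363636 * 344 = 2162509.09 C/s


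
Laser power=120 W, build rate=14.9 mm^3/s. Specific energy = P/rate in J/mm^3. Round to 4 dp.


SE = 120 / 14.9 = 8.0537 J/mm^3


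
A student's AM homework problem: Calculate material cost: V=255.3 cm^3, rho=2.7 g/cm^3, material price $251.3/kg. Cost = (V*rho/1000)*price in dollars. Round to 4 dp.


Mass = 255.3*2.7/1000 = 0.68931 kg
Cost = 0.68931 * 251.3 = 173.2236 $


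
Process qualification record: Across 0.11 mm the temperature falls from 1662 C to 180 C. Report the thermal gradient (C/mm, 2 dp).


G = (1662-180)/0.11 = 13472.73 C/mm


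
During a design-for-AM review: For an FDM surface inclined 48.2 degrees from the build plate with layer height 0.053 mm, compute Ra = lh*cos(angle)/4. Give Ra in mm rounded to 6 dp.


Ra = 0.053 * cos(48.2) / 4 = 0.008832 mm


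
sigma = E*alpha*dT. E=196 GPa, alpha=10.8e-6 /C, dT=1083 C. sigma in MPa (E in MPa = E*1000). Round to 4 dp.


sigma = 196*1000 * 10.8e-6 * 1083 = 2292.4944 MPa


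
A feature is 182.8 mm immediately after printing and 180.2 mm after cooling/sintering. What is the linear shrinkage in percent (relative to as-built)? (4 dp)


Shrinkage = ((182.8-180.2)/182.8)*100 = 1.4223 %


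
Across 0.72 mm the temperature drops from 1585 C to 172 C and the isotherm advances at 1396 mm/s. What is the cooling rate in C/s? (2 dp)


G = (1585-172)/0.72 = 1962.5 C/mm
CR = 1962.5 * 1396 = 2739650.0 C/s


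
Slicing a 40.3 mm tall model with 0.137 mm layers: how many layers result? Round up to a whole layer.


Layers = ceil(40.3/0.137) = 295


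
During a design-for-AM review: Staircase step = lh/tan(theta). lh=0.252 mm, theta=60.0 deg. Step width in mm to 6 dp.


step = 0.252 / tan(60.0) = 0.145492 mm


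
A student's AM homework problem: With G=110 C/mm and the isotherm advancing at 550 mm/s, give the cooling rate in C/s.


CR = 110 * 550 = 60500 C/s


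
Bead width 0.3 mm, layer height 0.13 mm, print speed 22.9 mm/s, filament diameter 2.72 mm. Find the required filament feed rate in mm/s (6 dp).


Q = 0.3 * 0.13 * 22.9 = 0.8931 mm^3/s
A_fil = pi*(2.72/2)^2 = 5.81068977 mm^2
v_feed = 0.8931 / 5.81068977 = 0.153699 mm/s


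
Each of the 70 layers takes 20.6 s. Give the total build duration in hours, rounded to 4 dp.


t = 70 * 20.6 / 3600 = 0.4006 hrs


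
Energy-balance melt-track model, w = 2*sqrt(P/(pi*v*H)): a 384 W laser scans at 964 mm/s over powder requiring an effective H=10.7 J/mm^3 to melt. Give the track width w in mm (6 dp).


w = 2*sqrt(384/(pi*964*10.7)) = 0.217716 mm


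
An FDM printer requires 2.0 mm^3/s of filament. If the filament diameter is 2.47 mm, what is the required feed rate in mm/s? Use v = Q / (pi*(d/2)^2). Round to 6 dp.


A = pi*(2.47/2)^2 = 4.791636
v = 2.0 / 4.791636 = 0.417394 mm/s


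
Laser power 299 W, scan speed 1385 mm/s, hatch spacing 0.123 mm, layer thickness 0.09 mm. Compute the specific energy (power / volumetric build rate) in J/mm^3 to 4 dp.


Build rate = 1385 * 0.123 * 0.09 = 15.33195 mm^3/s
SE = 299 / 15.33195 = 19.5018 J/mm^3


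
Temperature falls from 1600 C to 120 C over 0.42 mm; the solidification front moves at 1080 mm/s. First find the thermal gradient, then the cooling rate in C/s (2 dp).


G = (1600-120)/0.42 = 3523.80952381 C/mm
CR = 3523.80952381 * 1080 = 3805714.29 C/s


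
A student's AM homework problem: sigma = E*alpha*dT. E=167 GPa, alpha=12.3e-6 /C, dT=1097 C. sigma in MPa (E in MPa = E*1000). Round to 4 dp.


sigma = 167*1000 * 12.3e-6 * 1097 = 2253.3477 MPa


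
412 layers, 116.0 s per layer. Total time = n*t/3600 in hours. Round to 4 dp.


t = 412 * 116.0 / 3600 = 13.2756 hrs


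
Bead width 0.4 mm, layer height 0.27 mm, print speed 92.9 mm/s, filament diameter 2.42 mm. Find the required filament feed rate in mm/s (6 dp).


Q = 0.4 * 0.27 * 92.9 = 10.0332 mm^3/s
A_fil = pi*(2.42/2)^2 = 4.5996058 mm^2
v_feed = 10.0332 / 4.5996058 = 2.181317 mm/s


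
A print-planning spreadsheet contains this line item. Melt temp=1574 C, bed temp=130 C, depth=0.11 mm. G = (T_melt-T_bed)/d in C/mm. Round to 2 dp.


G = (1574-130)/0.11 = 13127.27 C/mm


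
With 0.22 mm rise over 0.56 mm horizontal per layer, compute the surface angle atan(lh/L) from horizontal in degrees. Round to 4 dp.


angle = atan(0.22/0.56) = 21.4477 degrees


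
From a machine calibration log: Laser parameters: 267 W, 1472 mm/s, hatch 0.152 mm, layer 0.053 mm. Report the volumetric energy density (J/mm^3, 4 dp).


E = 267 / (1472*0.152*0.053) = 22.5156 J/mm^3


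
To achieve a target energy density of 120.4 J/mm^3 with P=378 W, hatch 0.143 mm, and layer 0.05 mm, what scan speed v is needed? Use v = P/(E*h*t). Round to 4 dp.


v = 378 / (120.4*0.143*0.05) = 439.0958 mm/s


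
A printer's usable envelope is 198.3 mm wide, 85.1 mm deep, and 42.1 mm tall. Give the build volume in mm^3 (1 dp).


V = 198.3 * 85.1 * 42.1 = 710451.4 mm^3


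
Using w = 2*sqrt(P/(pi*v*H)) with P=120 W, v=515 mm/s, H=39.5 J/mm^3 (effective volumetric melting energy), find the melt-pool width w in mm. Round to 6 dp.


w = 2*sqrt(120/(pi*515*39.5)) = 0.086665 mm


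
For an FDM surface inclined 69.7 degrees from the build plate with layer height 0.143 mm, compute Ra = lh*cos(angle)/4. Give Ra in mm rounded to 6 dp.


Ra = 0.143 * cos(69.7) / 4 = 0.012403 mm


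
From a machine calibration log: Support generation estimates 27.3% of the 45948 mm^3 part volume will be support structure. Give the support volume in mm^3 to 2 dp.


V_support = 45948 * 0.273 = 12543.8 mm^3


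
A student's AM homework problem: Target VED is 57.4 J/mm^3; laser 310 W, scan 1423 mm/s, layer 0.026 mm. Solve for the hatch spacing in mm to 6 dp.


h = 310 / (57.4*1423*0.026) = 0.145973 mm


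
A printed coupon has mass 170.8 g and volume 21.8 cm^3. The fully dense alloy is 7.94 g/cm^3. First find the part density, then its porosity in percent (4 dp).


rho_part = 170.8 / 21.8 = 7.83486239 g/cm^3
Porosity = (1 - 7.83486239/7.94)*100 = 1.3242 %


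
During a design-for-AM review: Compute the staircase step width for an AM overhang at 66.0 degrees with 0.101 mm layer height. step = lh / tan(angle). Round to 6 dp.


step = 0.101 / tan(66.0) = 0.044968 mm


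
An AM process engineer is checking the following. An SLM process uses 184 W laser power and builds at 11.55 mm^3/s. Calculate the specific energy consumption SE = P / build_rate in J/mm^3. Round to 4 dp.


SE = 184 / 11.55 = 15.9307 J/mm^3


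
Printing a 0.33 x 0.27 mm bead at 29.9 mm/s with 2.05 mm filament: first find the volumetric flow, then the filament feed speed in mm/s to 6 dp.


Q = 0.33 * 0.27 * 29.9 = 2.66409 mm^3/s
A_fil = pi*(2.05/2)^2 = 3.30063578 mm^2
v_feed = 2.66409 / 3.30063578 = 0.807144 mm/s


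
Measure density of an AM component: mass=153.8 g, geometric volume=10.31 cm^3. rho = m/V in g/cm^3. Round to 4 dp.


rho = 153.8 / 10.31 = 14.9176 g/cm^3


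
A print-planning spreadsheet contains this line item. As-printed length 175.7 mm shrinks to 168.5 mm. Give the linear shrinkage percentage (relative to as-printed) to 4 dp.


Shrinkage = ((175.7-168.5)/175.7)*100 = 4.0979 %


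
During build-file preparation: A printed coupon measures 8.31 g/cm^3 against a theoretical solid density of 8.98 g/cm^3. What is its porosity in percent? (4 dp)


Porosity = (1-8.31/8.98)*100 = 7.461 %


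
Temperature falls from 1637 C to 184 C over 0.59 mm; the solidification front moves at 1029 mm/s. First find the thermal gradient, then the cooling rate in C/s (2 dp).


G = (1637-184)/0.59 = 2462.71186441 C/mm
CR = 2462.71186441 * 1029 = 2534130.51 C/s


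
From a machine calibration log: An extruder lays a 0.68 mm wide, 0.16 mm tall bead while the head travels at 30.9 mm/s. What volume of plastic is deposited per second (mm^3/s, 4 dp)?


Rate = 0.68 * 0.16 * 30.9 = 3.3619 mm^3/s


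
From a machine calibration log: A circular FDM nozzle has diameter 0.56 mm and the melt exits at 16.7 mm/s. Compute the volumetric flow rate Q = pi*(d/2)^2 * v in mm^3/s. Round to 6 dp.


A = pi*(0.56/2)^2 = 0.24630086 mm^2
Q = 0.24630086 * 16.7 = 4.113224 mm^3/s


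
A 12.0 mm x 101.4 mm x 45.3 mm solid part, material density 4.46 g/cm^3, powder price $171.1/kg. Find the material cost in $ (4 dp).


V = 12.0 * 101.4 * 45.3 = 55121.04 mm^3 = 55.12104 cm^3
Mass = 55.12104 * 4.46 / 1000 = 0.24583984 kg
Cost = 0.24583984 * 171.1 = 42.0632 $


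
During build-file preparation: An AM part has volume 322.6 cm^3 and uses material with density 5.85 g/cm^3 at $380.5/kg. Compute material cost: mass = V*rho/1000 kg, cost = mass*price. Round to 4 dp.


Mass = 322.6*5.85/1000 = 1.88721 kg
Cost = 1.88721 * 380.5 = 718.0834 $


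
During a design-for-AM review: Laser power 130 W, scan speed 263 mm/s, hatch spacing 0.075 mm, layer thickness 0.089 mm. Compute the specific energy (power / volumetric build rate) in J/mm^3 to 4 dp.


Build rate = 263 * 0.075 * 0.089 = 1.755525 mm^3/s
SE = 130 / 1.755525 = 74.0519 J/mm^3


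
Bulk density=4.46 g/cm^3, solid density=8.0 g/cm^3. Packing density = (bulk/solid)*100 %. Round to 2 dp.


Packing = (4.46/8.0)*100 = 55.75 %


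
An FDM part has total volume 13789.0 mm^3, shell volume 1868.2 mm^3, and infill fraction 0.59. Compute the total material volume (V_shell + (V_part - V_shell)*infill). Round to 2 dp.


V_infill = (13789.0 - 1868.2) * 0.59 = 7033.27
V_total = 1868.2 + 7033.27 = 8901.47 mm^3


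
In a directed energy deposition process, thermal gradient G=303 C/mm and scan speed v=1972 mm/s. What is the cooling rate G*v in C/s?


CR = 303 * 1972 = 597516 C/s


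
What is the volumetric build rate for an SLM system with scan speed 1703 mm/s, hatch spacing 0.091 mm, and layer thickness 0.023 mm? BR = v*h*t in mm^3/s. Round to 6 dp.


Rate = 1703 * 0.091 * 0.023 = 3.564379 mm^3/s


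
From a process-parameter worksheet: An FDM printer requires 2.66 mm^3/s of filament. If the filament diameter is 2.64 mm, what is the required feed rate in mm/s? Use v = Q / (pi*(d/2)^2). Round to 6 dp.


A = pi*(2.64/2)^2 = 5.473911
v = 2.66 / 5.473911 = 0.485941 mm/s


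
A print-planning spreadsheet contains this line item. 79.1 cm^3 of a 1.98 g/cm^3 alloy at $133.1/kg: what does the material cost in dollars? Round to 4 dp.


Mass = 79.1*1.98/1000 = 0.156618 kg
Cost = 0.156618 * 133.1 = 20.8459 $


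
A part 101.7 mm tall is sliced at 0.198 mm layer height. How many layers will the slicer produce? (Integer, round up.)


Layers = ceil(101.7/0.198) = 514


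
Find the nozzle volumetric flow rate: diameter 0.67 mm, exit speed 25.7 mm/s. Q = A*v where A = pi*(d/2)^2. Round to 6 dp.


A = pi*(0.67/2)^2 = 0.35256524 mm^2
Q = 0.35256524 * 25.7 = 9.060927 mm^3/s


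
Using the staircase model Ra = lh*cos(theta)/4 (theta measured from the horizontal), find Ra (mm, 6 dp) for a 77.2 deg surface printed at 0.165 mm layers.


Ra = 0.165 * cos(77.2) / 4 = 0.009139 mm


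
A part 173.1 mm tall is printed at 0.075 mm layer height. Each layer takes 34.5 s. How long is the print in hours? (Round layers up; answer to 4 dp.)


Layers = ceil(173.1/0.075) = 2308
t = 2308 * 34.5 / 3600 = 22.1183 hrs


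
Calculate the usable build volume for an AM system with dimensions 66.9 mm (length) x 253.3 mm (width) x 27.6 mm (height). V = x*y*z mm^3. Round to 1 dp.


V = 66.9 * 253.3 * 27.6 = 467703.3 mm^3


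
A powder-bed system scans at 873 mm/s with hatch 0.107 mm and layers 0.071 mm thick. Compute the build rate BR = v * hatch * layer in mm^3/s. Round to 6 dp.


Rate = 873 * 0.107 * 0.071 = 6.632181 mm^3/s


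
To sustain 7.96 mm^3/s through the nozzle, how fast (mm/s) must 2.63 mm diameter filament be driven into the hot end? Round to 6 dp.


A = pi*(2.63/2)^2 = 5.432521
v = 7.96 / 5.432521 = 1.46525 mm/s


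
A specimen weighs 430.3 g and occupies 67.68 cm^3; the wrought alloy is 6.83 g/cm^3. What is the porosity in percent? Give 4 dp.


rho_part = 430.3 / 67.68 = 6.35786052 g/cm^3
Porosity = (1 - 6.35786052/6.83)*100 = 6.9127 %


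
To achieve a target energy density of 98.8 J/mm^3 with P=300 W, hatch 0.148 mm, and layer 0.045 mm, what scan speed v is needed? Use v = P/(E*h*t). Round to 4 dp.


v = 300 / (98.8*0.148*0.045) = 455.9215 mm/s


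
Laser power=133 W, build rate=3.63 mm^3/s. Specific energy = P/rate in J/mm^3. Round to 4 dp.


SE = 133 / 3.63 = 36.6391 J/mm^3


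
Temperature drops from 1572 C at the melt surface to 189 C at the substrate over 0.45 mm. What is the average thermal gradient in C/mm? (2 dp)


G = (1572-189)/0.45 = 3073.33 C/mm


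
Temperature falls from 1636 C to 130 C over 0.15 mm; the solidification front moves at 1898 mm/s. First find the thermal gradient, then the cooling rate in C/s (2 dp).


G = (1636-130)/0.15 = 10040.0 C/mm
CR = 10040.0 * 1898 = 19055920.0 C/s


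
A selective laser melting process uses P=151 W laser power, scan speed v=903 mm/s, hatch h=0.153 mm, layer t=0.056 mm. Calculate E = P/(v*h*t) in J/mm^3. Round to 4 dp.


E = 151 / (903*0.153*0.056) = 19.5169 J/mm^3


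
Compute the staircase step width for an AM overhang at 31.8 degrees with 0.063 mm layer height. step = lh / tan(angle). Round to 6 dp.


step = 0.063 / tan(31.8) = 0.101609 mm


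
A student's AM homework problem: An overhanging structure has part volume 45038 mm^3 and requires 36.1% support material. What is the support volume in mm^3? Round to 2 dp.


V_support = 45038 * 0.361 = 16258.72 mm^3


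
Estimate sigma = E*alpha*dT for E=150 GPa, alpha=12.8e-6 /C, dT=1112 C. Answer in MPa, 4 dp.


sigma = 150*1000 * 12.8e-6 * 1112 = 2135.04 MPa


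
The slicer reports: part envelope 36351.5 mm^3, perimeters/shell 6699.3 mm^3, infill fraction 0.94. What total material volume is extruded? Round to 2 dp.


V_infill = (36351.5 - 6699.3) * 0.94 = 27873.07
V_total = 6699.3 + 27873.07 = 34572.37 mm^3


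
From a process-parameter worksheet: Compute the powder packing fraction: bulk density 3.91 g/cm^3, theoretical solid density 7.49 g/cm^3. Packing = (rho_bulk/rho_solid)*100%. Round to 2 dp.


Packing = (3.91/7.49)*100 = 52.2 %


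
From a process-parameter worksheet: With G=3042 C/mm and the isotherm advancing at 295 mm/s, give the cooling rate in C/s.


CR = 3042 * 295 = 897390 C/s


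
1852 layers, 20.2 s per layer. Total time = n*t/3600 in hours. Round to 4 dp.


t = 1852 * 20.2 / 3600 = 10.3918 hrs


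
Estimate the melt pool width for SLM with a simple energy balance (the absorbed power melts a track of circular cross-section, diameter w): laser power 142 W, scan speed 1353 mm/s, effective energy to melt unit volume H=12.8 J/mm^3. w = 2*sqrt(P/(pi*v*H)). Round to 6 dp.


w = 2*sqrt(142/(pi*1353*12.8)) = 0.102175 mm


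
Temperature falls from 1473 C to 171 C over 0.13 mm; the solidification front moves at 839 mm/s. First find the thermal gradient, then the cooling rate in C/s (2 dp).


G = (1473-171)/0.13 = 10015.38461538 C/mm
CR = 10015.38461538 * 839 = 8402907.69 C/s


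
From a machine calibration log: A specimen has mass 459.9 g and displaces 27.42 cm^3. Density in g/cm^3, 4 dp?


rho = 459.9 / 27.42 = 16.7724 g/cm^3


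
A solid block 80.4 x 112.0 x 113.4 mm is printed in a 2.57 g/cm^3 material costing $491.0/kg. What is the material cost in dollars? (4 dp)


V = 80.4 * 112.0 * 113.4 = 1021144.32 mm^3 = 1021.14432 cm^3
Mass = 1021.14432 * 2.57 / 1000 = 2.6243409 kg
Cost = 2.6243409 * 491.0 = 1288.5514 $


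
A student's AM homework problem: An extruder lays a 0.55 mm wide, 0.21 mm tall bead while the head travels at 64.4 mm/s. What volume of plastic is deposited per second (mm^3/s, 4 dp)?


Rate = 0.55 * 0.21 * 64.4 = 7.4382 mm^3/s


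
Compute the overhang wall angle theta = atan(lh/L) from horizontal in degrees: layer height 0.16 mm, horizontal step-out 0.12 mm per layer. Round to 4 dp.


angle = atan(0.16/0.12) = 53.1301 degrees


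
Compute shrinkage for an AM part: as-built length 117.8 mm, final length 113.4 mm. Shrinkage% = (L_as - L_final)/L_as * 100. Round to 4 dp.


Shrinkage = ((117.8-113.4)/117.8)*100 = 3.7351 %


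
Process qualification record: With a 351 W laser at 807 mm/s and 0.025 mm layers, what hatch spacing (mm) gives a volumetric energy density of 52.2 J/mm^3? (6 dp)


h = 351 / (52.2*807*0.025) = 0.333291 mm


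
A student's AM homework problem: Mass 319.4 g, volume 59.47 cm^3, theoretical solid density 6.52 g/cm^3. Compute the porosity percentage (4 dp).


rho_part = 319.4 / 59.47 = 5.37077518 g/cm^3
Porosity = (1 - 5.37077518/6.52)*100 = 17.6261 %


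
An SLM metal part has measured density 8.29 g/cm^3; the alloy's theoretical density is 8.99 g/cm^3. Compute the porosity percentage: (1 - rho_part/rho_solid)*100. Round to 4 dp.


Porosity = (1-8.29/8.99)*100 = 7.7864 %


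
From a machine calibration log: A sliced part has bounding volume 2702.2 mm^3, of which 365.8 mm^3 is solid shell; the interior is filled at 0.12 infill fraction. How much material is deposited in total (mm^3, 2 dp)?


V_infill = (2702.2 - 365.8) * 0.12 = 280.37
V_total = 365.8 + 280.37 = 646.17 mm^3


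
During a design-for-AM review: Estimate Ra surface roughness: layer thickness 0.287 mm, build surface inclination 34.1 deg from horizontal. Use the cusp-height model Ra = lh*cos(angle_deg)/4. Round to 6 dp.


Ra = 0.287 * cos(34.1) / 4 = 0.059413 mm


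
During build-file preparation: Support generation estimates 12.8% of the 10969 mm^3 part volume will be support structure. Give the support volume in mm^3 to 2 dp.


V_support = 10969 * 0.128 = 1404.03 mm^3


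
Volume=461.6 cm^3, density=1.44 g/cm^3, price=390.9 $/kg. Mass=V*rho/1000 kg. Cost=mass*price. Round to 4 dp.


Mass = 461.6*1.44/1000 = 0.664704 kg
Cost = 0.664704 * 390.9 = 259.8328 $


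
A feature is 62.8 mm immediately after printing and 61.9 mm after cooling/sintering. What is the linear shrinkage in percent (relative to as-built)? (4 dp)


Shrinkage = ((62.8-61.9)/62.8)*100 = 1.4331 %


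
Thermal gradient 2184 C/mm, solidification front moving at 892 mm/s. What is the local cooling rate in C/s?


CR = 2184 * 892 = 1948128 C/s


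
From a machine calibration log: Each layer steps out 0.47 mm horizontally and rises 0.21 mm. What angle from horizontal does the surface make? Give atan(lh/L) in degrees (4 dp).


angle = atan(0.21/0.47) = 24.0755 degrees


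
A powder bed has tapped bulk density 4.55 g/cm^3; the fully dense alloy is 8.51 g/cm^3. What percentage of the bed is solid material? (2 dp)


Packing = (4.55/8.51)*100 = 53.47 %


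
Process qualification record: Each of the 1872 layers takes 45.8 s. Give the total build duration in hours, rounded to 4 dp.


t = 1872 * 45.8 / 3600 = 23.816 hrs


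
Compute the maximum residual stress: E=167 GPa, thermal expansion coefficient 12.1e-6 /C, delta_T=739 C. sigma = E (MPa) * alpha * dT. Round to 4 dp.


sigma = 167*1000 * 12.1e-6 * 739 = 1493.2973 MPa


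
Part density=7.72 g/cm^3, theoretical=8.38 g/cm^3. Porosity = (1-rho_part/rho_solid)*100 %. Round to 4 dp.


Porosity = (1-7.72/8.38)*100 = 7.8759 %


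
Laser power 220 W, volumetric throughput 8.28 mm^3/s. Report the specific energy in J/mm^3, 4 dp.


SE = 220 / 8.28 = 26.57 J/mm^3


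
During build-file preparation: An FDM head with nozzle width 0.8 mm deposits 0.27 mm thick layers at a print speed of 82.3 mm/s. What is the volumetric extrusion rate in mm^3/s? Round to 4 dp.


Rate = 0.8 * 0.27 * 82.3 = 17.7768 mm^3/s


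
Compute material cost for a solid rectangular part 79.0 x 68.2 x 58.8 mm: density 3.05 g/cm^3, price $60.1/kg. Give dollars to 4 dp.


V = 79.0 * 68.2 * 58.8 = 316802.64 mm^3 = 316.80264 cm^3
Mass = 316.80264 * 3.05 / 1000 = 0.96624805 kg
Cost = 0.96624805 * 60.1 = 58.0715 $


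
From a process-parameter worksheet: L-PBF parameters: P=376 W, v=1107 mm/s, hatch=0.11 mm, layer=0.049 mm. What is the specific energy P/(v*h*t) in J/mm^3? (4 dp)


Build rate = 1107 * 0.11 * 0.049 = 5.96673 mm^3/s
SE = 376 / 5.96673 = 63.0161 J/mm^3


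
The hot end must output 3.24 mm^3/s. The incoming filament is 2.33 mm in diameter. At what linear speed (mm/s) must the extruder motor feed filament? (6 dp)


A = pi*(2.33/2)^2 = 4.263848
v = 3.24 / 4.263848 = 0.759877 mm/s


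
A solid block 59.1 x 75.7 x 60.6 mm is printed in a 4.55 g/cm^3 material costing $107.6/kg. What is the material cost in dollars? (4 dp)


V = 59.1 * 75.7 * 60.6 = 271116.522 mm^3 = 271.116522 cm^3
Mass = 271.116522 * 4.55 / 1000 = 1.23358018 kg
Cost = 1.23358018 * 107.6 = 132.7332 $


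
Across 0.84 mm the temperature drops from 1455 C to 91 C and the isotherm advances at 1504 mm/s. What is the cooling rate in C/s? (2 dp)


G = (1455-91)/0.84 = 1623.80952381 C/mm
CR = 1623.80952381 * 1504 = 2442209.52 C/s


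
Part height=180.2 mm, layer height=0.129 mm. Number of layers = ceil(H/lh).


Layers = ceil(180.2/0.129) = 1397


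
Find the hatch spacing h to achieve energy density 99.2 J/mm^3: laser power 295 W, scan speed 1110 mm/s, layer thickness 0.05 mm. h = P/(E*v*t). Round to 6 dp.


h = 295 / (99.2*1110*0.05) = 0.053582 mm


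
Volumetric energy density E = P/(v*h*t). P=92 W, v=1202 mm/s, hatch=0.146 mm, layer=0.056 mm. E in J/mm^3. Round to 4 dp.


E = 92 / (1202*0.146*0.056) = 9.3614 J/mm^3


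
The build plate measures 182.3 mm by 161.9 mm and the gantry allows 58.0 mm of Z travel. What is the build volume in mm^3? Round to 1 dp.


V = 182.3 * 161.9 * 58.0 = 1711833.5 mm^3


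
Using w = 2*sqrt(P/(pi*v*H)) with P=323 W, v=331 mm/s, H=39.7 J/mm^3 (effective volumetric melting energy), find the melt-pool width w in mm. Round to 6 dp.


w = 2*sqrt(323/(pi*331*39.7)) = 0.176908 mm


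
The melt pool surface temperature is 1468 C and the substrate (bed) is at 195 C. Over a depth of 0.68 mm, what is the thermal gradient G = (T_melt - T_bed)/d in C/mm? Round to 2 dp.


G = (1468-195)/0.68 = 1872.06 C/mm


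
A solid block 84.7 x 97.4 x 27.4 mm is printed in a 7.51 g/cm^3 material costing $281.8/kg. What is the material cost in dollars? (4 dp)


V = 84.7 * 97.4 * 27.4 = 226043.972 mm^3 = 226.043972 cm^3
Mass = 226.043972 * 7.51 / 1000 = 1.69759023 kg
Cost = 1.69759023 * 281.8 = 478.3809 $


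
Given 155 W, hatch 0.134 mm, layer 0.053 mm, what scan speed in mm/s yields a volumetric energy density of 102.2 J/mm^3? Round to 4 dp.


v = 155 / (102.2*0.134*0.053) = 213.5503 mm/s


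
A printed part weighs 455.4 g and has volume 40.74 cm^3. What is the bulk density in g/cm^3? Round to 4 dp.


rho = 455.4 / 40.74 = 11.1782 g/cm^3


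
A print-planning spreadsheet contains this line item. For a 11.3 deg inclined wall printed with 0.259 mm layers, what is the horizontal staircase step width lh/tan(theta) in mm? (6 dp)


step = 0.259 / tan(11.3) = 1.296168 mm


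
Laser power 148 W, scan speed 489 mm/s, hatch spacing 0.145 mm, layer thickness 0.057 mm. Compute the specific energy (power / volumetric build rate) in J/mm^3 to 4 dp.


Build rate = 489 * 0.145 * 0.057 = 4.041585 mm^3/s
SE = 148 / 4.041585 = 36.6193 J/mm^3


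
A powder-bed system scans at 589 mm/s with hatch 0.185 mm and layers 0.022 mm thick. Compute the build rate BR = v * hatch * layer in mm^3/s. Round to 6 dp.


Rate = 589 * 0.185 * 0.022 = 2.39723 mm^3/s


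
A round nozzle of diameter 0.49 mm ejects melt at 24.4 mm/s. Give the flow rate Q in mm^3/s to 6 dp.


A = pi*(0.49/2)^2 = 0.1885741 mm^2
Q = 0.1885741 * 24.4 = 4.601208 mm^3/s
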